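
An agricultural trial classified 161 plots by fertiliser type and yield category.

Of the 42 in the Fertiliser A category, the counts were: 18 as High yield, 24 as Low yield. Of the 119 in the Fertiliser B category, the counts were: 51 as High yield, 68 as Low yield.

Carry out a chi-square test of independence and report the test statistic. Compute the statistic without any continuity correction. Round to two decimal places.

Row totals: 42, 119. Column totals: 69, 92. Grand total N = 161.
Expected counts (row total × column total / N):
  Fertiliser A, High yield: 42×69/161 = 18.000
  Fertiliser A, Low yield: 42×92/161 = 24.000
  Fertiliser B, High yield: 119×69/161 = 51.000
  Fertiliser B, Low yield: 119×92/161 = 68.000
Contributions (O − E)²/E:
  (18 − 18.000)²/18.000 = 0.0000
  (24 − 24.000)²/24.000 = 0.0000
  (51 − 51.000)²/51.000 = 0.0000
  (68 − 68.000)²/68.000 = 0.0000
χ² = 0.0000 + 0.0000 + 0.0000 + 0.0000 = 0.00

0.00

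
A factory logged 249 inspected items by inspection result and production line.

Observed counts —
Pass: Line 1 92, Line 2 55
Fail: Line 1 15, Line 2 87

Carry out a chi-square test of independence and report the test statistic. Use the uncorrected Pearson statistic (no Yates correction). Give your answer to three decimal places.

Row totals: 147, 102. Column totals: 107, 142. Grand total N = 249.
Expected counts (row total × column total / N):
  Pass, Line 1: 147×107/249 = 63.1687
  Pass, Line 2: 147×142/249 = 83.8313
  Fail, Line 1: 102×107/249 = 43.8313
  Fail, Line 2: 102×142/249 = 58.1687
Contributions (O − E)²/E:
  (92 − 63.1687)²/63.1687 = 13.1591
  (55 − 83.8313)²/83.8313 = 9.9157
  (15 − 43.8313)²/43.8313 = 18.9646
  (87 − 58.1687)²/58.1687 = 14.2902
χ² = 13.1591 + 9.9157 + 18.9646 + 14.2902 = 56.330

56.330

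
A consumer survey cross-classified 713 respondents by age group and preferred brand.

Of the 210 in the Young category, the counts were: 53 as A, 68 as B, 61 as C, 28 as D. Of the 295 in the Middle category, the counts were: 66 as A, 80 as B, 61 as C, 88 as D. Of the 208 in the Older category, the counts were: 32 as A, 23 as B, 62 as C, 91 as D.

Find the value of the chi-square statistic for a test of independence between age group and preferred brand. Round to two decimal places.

Row totals: 210, 295, 208. Column totals: 151, 171, 184, 207. Grand total N = 713.
Expected counts (row total × column total / N):
  Young, A: 210×151/713 = 44.4741
  Young, B: 210×171/713 = 50.3647
  Young, C: 210×184/713 = 54.1935
  Young, D: 210×207/713 = 60.9677
  Middle, A: 295×151/713 = 62.4755
  Middle, B: 295×171/713 = 70.7504
  Middle, C: 295×184/713 = 76.1290
  Middle, D: 295×207/713 = 85.6452
  Older, A: 208×151/713 = 44.0505
  Older, B: 208×171/713 = 49.8850
  Older, C: 208×184/713 = 53.6774
  Older, D: 208×207/713 = 60.3871
Contributions (O − E)²/E:
  (53 − 44.4741)²/44.4741 = 1.6345
  (68 − 50.3647)²/50.3647 = 6.1750
  (61 − 54.1935)²/54.1935 = 0.8549
  (28 − 60.9677)²/60.9677 = 17.8270
  (66 − 62.4755)²/62.4755 = 0.1988
  (80 − 70.7504)²/70.7504 = 1.2093
  (61 − 76.1290)²/76.1290 = 3.0066
  (88 − 85.6452)²/85.6452 = 0.0647
  (32 − 44.0505)²/44.0505 = 3.2965
  (23 − 49.8850)²/49.8850 = 14.4894
  (62 − 53.6774)²/53.6774 = 1.2904
  (91 − 60.3871)²/60.3871 = 15.5190
χ² = 1.6345 + 6.1750 + 0.8549 + 17.8270 + 0.1988 + 1.2093 + 3.0066 + 0.0647 + 3.2965 + 14.4894 + 1.2904 + 15.5190 = 65.57

65.57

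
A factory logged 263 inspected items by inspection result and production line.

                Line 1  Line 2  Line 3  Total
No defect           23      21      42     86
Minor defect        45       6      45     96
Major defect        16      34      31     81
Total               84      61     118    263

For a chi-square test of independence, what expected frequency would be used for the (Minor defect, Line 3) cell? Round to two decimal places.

Row total (Minor defect) = 96; column total (Line 3) = 118; grand total N = 263.
Expected count = (row total × column total) / N = 96 × 118 / 263 = 43.07.

43.07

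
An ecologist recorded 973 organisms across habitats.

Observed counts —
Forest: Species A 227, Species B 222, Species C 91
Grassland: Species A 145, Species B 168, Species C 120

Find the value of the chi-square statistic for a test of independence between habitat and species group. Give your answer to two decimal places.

Row totals: 540, 433. Column totals: 372, 390, 211. Grand total N = 973.
Expected counts (row total × column total / N):
  Forest, Species A: 540×372/973 = 206.454
  Forest, Species B: 540×390/973 = 216.444
  Forest, Species C: 540×211/973 = 117.102
  Grassland, Species A: 433×372/973 = 165.546
  Grassland, Species B: 433×390/973 = 173.556
  Grassland, Species C: 433×211/973 = 93.898
Contributions (O − E)²/E:
  (227 − 206.454)²/206.454 = 2.0447
  (222 − 216.444)²/216.444 = 0.1426
  (91 − 117.102)²/117.102 = 5.8181
  (145 − 165.546)²/165.546 = 2.5500
  (168 − 173.556)²/173.556 = 0.1779
  (120 − 93.898)²/93.898 = 7.2559
χ² = 2.0447 + 0.1426 + 5.8181 + 2.5500 + 0.1779 + 7.2559 = 17.99

17.99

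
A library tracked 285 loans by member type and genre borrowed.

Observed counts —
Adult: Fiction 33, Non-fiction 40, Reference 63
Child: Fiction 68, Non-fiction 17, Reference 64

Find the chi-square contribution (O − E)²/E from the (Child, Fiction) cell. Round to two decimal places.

4.37

Row total (Child) = 149; column total (Fiction) = 101; N = 285.
Expected count E = 149 × 101 / 285 = 52.804.
Contribution = (O − E)²/E = (68 − 52.804)² / 52.804 = 4.37.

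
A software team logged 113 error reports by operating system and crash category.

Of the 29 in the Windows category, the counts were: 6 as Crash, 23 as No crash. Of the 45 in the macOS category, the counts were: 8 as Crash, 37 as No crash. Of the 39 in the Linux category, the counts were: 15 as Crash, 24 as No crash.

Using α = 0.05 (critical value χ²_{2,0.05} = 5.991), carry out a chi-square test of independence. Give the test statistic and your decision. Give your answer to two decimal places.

5.19; fail to reject H₀

Row totals: 29, 45, 39. Column totals: 29, 84. Grand total N = 113.
Expected counts (row total × column total / N):
  Windows, Crash: 29×29/113 = 7.442
  Windows, No crash: 29×84/113 = 21.558
  macOS, Crash: 45×29/113 = 11.549
  macOS, No crash: 45×84/113 = 33.451
  Linux, Crash: 39×29/113 = 10.009
  Linux, No crash: 39×84/113 = 28.991
Contributions (O − E)²/E:
  (6 − 7.442)²/7.442 = 0.2794
  (23 − 21.558)²/21.558 = 0.0965
  (8 − 11.549)²/11.549 = 1.0906
  (37 − 33.451)²/33.451 = 0.3765
  (15 − 10.009)²/10.009 = 2.4888
  (24 − 28.991)²/28.991 = 0.8592
χ² = 0.2794 + 0.0965 + 1.0906 + 0.3765 + 2.4888 + 0.8592 = 5.19
df = (3−1)(2−1) = 2. Since 5.19 < 5.991, fail to reject the null hypothesis of independence at α = 0.05.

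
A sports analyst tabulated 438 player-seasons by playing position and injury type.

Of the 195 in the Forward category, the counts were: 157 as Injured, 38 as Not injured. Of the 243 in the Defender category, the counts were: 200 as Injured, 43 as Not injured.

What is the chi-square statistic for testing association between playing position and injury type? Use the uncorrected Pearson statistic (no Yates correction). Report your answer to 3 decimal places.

0.230

Row totals: 195, 243. Column totals: 357, 81. Grand total N = 438.
Expected counts (row total × column total / N):
  Forward, Injured: 195×357/438 = 158.9384
  Forward, Not injured: 195×81/438 = 36.0616
  Defender, Injured: 243×357/438 = 198.0616
  Defender, Not injured: 243×81/438 = 44.9384
Contributions (O − E)²/E:
  (157 − 158.9384)²/158.9384 = 0.0236
  (38 − 36.0616)²/36.0616 = 0.1042
  (200 − 198.0616)²/198.0616 = 0.0190
  (43 − 44.9384)²/44.9384 = 0.0836
χ² = 0.0236 + 0.1042 + 0.0190 + 0.0836 = 0.230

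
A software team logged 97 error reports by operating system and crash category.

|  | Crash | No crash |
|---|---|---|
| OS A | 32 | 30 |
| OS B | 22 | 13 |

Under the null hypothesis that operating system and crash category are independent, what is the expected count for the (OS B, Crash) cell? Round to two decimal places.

Row total (OS B) = 35; column total (Crash) = 54; grand total N = 97.
Expected count = (row total × column total) / N = 35 × 54 / 97 = 19.48.

19.48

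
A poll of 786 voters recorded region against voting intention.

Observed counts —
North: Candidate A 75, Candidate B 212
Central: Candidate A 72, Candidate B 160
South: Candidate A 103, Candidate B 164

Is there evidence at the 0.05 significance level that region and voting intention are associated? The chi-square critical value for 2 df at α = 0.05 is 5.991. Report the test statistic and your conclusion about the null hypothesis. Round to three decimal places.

9.966; reject H₀

Row totals: 287, 232, 267. Column totals: 250, 536. Grand total N = 786.
Expected counts (row total × column total / N):
  North, Candidate A: 287×250/786 = 91.2850
  North, Candidate B: 287×536/786 = 195.7150
  Central, Candidate A: 232×250/786 = 73.7913
  Central, Candidate B: 232×536/786 = 158.2087
  South, Candidate A: 267×250/786 = 84.9237
  South, Candidate B: 267×536/786 = 182.0763
Contributions (O − E)²/E:
  (75 − 91.2850)²/91.2850 = 2.9052
  (212 − 195.7150)²/195.7150 = 1.3550
  (72 − 73.7913)²/73.7913 = 0.0435
  (160 − 158.2087)²/158.2087 = 0.0203
  (103 − 84.9237)²/84.9237 = 3.8476
  (164 − 182.0763)²/182.0763 = 1.7946
χ² = 2.9052 + 1.3550 + 0.0435 + 0.0203 + 3.8476 + 1.7946 = 9.966
df = (3−1)(2−1) = 2. Since 9.966 > 5.991, reject the null hypothesis of independence at α = 0.05.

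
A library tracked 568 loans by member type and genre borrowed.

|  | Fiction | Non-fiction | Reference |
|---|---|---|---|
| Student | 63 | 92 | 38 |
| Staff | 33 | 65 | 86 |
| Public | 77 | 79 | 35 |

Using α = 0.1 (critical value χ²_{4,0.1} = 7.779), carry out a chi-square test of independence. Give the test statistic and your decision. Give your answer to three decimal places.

Row totals: 193, 184, 191. Column totals: 173, 236, 159. Grand total N = 568.
Expected counts (row total × column total / N):
  Student, Fiction: 193×173/568 = 58.7835
  Student, Non-fiction: 193×236/568 = 80.1901
  Student, Reference: 193×159/568 = 54.0264
  Staff, Fiction: 184×173/568 = 56.0423
  Staff, Non-fiction: 184×236/568 = 76.4507
  Staff, Reference: 184×159/568 = 51.5070
  Public, Fiction: 191×173/568 = 58.1743
  Public, Non-fiction: 191×236/568 = 79.3592
  Public, Reference: 191×159/568 = 53.4665
Contributions (O − E)²/E:
  (63 − 58.7835)²/58.7835 = 0.3024
  (92 − 80.1901)²/80.1901 = 1.7393
  (38 − 54.0264)²/54.0264 = 4.7541
  (33 − 56.0423)²/56.0423 = 9.4741
  (65 − 76.4507)²/76.4507 = 1.7151
  (86 − 51.5070)²/51.5070 = 23.0991
  (77 − 58.1743)²/58.1743 = 6.0922
  (79 − 79.3592)²/79.3592 = 0.0016
  (35 − 53.4665)²/53.4665 = 6.3780
χ² = 0.3024 + 1.7393 + 4.7541 + 9.4741 + 1.7151 + 23.0991 + 6.0922 + 0.0016 + 6.3780 = 53.556
df = (3−1)(3−1) = 4. Since 53.556 > 7.779, reject the null hypothesis of independence at α = 0.1.

53.556; reject H₀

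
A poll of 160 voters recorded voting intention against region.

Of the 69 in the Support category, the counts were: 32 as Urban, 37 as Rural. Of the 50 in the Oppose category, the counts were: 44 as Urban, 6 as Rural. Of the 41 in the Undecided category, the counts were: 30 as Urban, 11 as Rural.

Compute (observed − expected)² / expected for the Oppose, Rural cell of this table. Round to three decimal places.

7.008

Row total (Oppose) = 50; column total (Rural) = 54; N = 160.
Expected count E = 50 × 54 / 160 = 16.8750.
Contribution = (O − E)²/E = (6 − 16.8750)² / 16.8750 = 7.008.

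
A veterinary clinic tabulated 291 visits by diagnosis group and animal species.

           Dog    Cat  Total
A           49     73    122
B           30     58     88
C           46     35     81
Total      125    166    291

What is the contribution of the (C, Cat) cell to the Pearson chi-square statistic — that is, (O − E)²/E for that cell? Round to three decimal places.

Row total (C) = 81; column total (Cat) = 166; N = 291.
Expected count E = 81 × 166 / 291 = 46.2062.
Contribution = (O − E)²/E = (35 − 46.2062)² / 46.2062 = 2.718.

2.718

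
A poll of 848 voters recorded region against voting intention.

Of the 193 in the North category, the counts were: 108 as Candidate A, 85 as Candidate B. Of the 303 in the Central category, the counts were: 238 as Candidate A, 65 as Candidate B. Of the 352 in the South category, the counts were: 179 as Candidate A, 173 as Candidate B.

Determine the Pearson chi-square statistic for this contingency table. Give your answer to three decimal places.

Row totals: 193, 303, 352. Column totals: 525, 323. Grand total N = 848.
Expected counts (row total × column total / N):
  North, Candidate A: 193×525/848 = 119.4870
  North, Candidate B: 193×323/848 = 73.5130
  Central, Candidate A: 303×525/848 = 187.5884
  Central, Candidate B: 303×323/848 = 115.4116
  South, Candidate A: 352×525/848 = 217.9245
  South, Candidate B: 352×323/848 = 134.0755
Contributions (O − E)²/E:
  (108 − 119.4870)²/119.4870 = 1.1043
  (85 − 73.5130)²/73.5130 = 1.7949
  (238 − 187.5884)²/187.5884 = 13.5474
  (65 − 115.4116)²/115.4116 = 22.0197
  (179 − 217.9245)²/217.9245 = 6.9525
  (173 − 134.0755)²/134.0755 = 11.3005
χ² = 1.1043 + 1.7949 + 13.5474 + 22.0197 + 6.9525 + 11.3005 = 56.719

56.719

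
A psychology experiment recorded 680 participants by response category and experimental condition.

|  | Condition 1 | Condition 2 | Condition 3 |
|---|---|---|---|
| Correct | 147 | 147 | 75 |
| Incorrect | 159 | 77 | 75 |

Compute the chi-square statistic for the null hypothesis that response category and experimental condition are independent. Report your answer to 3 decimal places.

Row totals: 369, 311. Column totals: 306, 224, 150. Grand total N = 680.
Expected counts (row total × column total / N):
  Correct, Condition 1: 369×306/680 = 166.0500
  Correct, Condition 2: 369×224/680 = 121.5529
  Correct, Condition 3: 369×150/680 = 81.3971
  Incorrect, Condition 1: 311×306/680 = 139.9500
  Incorrect, Condition 2: 311×224/680 = 102.4471
  Incorrect, Condition 3: 311×150/680 = 68.6029
Contributions (O − E)²/E:
  (147 − 166.0500)²/166.0500 = 2.1855
  (147 − 121.5529)²/121.5529 = 5.3274
  (75 − 81.3971)²/81.3971 = 0.5028
  (159 − 139.9500)²/139.9500 = 2.5931
  (77 − 102.4471)²/102.4471 = 6.3209
  (75 − 68.6029)²/68.6029 = 0.5965
χ² = 2.1855 + 5.3274 + 0.5028 + 2.5931 + 6.3209 + 0.5965 = 17.526

17.526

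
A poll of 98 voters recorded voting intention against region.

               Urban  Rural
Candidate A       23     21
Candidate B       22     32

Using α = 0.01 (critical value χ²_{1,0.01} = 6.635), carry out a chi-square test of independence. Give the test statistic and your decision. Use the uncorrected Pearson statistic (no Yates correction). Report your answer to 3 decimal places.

Row totals: 44, 54. Column totals: 45, 53. Grand total N = 98.
Expected counts (row total × column total / N):
  Candidate A, Urban: 44×45/98 = 20.2041
  Candidate A, Rural: 44×53/98 = 23.7959
  Candidate B, Urban: 54×45/98 = 24.7959
  Candidate B, Rural: 54×53/98 = 29.2041
Contributions (O − E)²/E:
  (23 − 20.2041)²/20.2041 = 0.3869
  (21 − 23.7959)²/23.7959 = 0.3285
  (22 − 24.7959)²/24.7959 = 0.3153
  (32 − 29.2041)²/29.2041 = 0.2677
χ² = 0.3869 + 0.3285 + 0.3153 + 0.2677 = 1.298
df = (2−1)(2−1) = 1. Since 1.298 < 6.635, fail to reject the null hypothesis of independence at α = 0.01.

1.298; fail to reject H₀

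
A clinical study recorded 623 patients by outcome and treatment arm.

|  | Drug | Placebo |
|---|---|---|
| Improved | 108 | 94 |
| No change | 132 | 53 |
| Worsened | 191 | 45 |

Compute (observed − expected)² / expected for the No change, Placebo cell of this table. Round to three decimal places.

0.283

Row total (No change) = 185; column total (Placebo) = 192; N = 623.
Expected count E = 185 × 192 / 623 = 57.0144.
Contribution = (O − E)²/E = (53 − 57.0144)² / 57.0144 = 0.283.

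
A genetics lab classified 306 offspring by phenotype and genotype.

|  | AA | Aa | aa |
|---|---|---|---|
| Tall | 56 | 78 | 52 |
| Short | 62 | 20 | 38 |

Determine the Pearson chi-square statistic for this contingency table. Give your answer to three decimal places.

Row totals: 186, 120. Column totals: 118, 98, 90. Grand total N = 306.
Expected counts (row total × column total / N):
  Tall, AA: 186×118/306 = 71.72549
  Tall, Aa: 186×98/306 = 59.56863
  Tall, aa: 186×90/306 = 54.70588
  Short, AA: 120×118/306 = 46.27451
  Short, Aa: 120×98/306 = 38.43137
  Short, aa: 120×90/306 = 35.29412
Contributions (O − E)²/E:
  (56 − 71.72549)²/71.72549 = 3.4477
  (78 − 59.56863)²/59.56863 = 5.7029
  (52 − 54.70588)²/54.70588 = 0.1338
  (62 − 46.27451)²/46.27451 = 5.3440
  (20 − 38.43137)²/38.43137 = 8.8395
  (38 − 35.29412)²/35.29412 = 0.2075
χ² = 3.4477 + 5.7029 + 0.1338 + 5.3440 + 8.8395 + 0.2075 = 23.675

23.675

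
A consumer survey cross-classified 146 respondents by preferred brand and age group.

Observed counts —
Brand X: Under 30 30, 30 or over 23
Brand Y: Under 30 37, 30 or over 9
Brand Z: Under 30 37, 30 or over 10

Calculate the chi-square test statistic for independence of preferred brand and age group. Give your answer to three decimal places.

8.723

Row totals: 53, 46, 47. Column totals: 104, 42. Grand total N = 146.
Expected counts (row total × column total / N):
  Brand X, Under 30: 53×104/146 = 37.7534
  Brand X, 30 or over: 53×42/146 = 15.2466
  Brand Y, Under 30: 46×104/146 = 32.7671
  Brand Y, 30 or over: 46×42/146 = 13.2329
  Brand Z, Under 30: 47×104/146 = 33.4795
  Brand Z, 30 or over: 47×42/146 = 13.5205
Contributions (O − E)²/E:
  (30 − 37.7534)²/37.7534 = 1.5923
  (23 − 15.2466)²/15.2466 = 3.9429
  (37 − 32.7671)²/32.7671 = 0.5468
  (9 − 13.2329)²/13.2329 = 1.3540
  (37 − 33.4795)²/33.4795 = 0.3702
  (10 − 13.5205)²/13.5205 = 0.9167
χ² = 1.5923 + 3.9429 + 0.5468 + 1.3540 + 0.3702 + 0.9167 = 8.723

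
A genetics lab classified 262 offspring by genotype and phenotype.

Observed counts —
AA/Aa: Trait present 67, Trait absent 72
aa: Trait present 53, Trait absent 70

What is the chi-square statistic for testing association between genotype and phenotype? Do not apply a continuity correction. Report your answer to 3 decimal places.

0.687

Row totals: 139, 123. Column totals: 120, 142. Grand total N = 262.
Expected counts (row total × column total / N):
  AA/Aa, Trait present: 139×120/262 = 63.6641
  AA/Aa, Trait absent: 139×142/262 = 75.3359
  aa, Trait present: 123×120/262 = 56.3359
  aa, Trait absent: 123×142/262 = 66.6641
Contributions (O − E)²/E:
  (67 − 63.6641)²/63.6641 = 0.1748
  (72 − 75.3359)²/75.3359 = 0.1477
  (53 − 56.3359)²/56.3359 = 0.1975
  (70 − 66.6641)²/66.6641 = 0.1669
χ² = 0.1748 + 0.1477 + 0.1975 + 0.1669 = 0.687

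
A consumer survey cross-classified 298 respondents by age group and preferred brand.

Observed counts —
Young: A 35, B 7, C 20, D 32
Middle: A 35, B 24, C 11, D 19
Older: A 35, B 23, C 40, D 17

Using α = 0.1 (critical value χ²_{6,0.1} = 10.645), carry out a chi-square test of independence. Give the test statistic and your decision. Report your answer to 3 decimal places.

Row totals: 94, 89, 115. Column totals: 105, 54, 71, 68. Grand total N = 298.
Expected counts (row total × column total / N):
  Young, A: 94×105/298 = 33.1208
  Young, B: 94×54/298 = 17.0336
  Young, C: 94×71/298 = 22.3960
  Young, D: 94×68/298 = 21.4497
  Middle, A: 89×105/298 = 31.3591
  Middle, B: 89×54/298 = 16.1275
  Middle, C: 89×71/298 = 21.2047
  Middle, D: 89×68/298 = 20.3087
  Older, A: 115×105/298 = 40.5201
  Older, B: 115×54/298 = 20.8389
  Older, C: 115×71/298 = 27.3993
  Older, D: 115×68/298 = 26.2416
Contributions (O − E)²/E:
  (35 − 33.1208)²/33.1208 = 0.1066
  (7 − 17.0336)²/17.0336 = 5.9103
  (20 − 22.3960)²/22.3960 = 0.2563
  (32 − 21.4497)²/21.4497 = 5.1893
  (35 − 31.3591)²/31.3591 = 0.4227
  (24 − 16.1275)²/16.1275 = 3.8429
  (11 − 21.2047)²/21.2047 = 4.9110
  (19 − 20.3087)²/20.3087 = 0.0843
  (35 − 40.5201)²/40.5201 = 0.7520
  (23 − 20.8389)²/20.8389 = 0.2241
  (40 − 27.3993)²/27.3993 = 5.7950
  (17 − 26.2416)²/26.2416 = 3.2546
χ² = 0.1066 + 5.9103 + 0.2563 + 5.1893 + 0.4227 + 3.8429 + 4.9110 + 0.0843 + 0.7520 + 0.2241 + 5.7950 + 3.2546 = 30.749
df = (3−1)(4−1) = 6. Since 30.749 > 10.645, reject the null hypothesis of independence at α = 0.1.

30.749; reject H₀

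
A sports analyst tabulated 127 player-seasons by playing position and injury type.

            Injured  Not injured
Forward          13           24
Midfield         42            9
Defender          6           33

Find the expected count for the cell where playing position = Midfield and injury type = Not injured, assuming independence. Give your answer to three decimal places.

26.504

Row total (Midfield) = 51; column total (Not injured) = 66; grand total N = 127.
Expected count = (row total × column total) / N = 51 × 66 / 127 = 26.504.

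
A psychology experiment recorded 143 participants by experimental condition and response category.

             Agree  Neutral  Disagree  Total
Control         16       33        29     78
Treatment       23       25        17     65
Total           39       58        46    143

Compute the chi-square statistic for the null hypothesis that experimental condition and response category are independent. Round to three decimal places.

4.344

Grand total N = 143.
Expected counts (row total × column total / N):
  Control, Agree: 78×39/143 = 21.2727
  Control, Neutral: 78×58/143 = 31.6364
  Control, Disagree: 78×46/143 = 25.0909
  Treatment, Agree: 65×39/143 = 17.7273
  Treatment, Neutral: 65×58/143 = 26.3636
  Treatment, Disagree: 65×46/143 = 20.9091
Contributions (O − E)²/E:
  (16 − 21.2727)²/21.2727 = 1.3069
  (33 − 31.6364)²/31.6364 = 0.0588
  (29 − 25.0909)²/25.0909 = 0.6090
  (23 − 17.7273)²/17.7273 = 1.5683
  (25 − 26.3636)²/26.3636 = 0.0705
  (17 − 20.9091)²/20.9091 = 0.7308
χ² = 1.3069 + 0.0588 + 0.6090 + 1.5683 + 0.0705 + 0.7308 = 4.344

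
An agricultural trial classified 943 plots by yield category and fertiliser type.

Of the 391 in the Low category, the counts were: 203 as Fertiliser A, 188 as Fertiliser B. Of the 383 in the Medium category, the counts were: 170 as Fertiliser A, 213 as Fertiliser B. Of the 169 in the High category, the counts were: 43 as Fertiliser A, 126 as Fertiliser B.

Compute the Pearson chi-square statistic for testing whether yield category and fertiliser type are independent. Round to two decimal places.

33.57

Row totals: 391, 383, 169. Column totals: 416, 527. Grand total N = 943.
Expected counts (row total × column total / N):
  Low, Fertiliser A: 391×416/943 = 172.488
  Low, Fertiliser B: 391×527/943 = 218.512
  Medium, Fertiliser A: 383×416/943 = 168.959
  Medium, Fertiliser B: 383×527/943 = 214.041
  High, Fertiliser A: 169×416/943 = 74.554
  High, Fertiliser B: 169×527/943 = 94.446
Contributions (O − E)²/E:
  (203 − 172.488)²/172.488 = 5.3974
  (188 − 218.512)²/218.512 = 4.2606
  (170 − 168.959)²/168.959 = 0.0064
  (213 − 214.041)²/214.041 = 0.0051
  (43 − 74.554)²/74.554 = 13.3548
  (126 − 94.446)²/94.446 = 10.5421
χ² = 5.3974 + 4.2606 + 0.0064 + 0.0051 + 13.3548 + 10.5421 = 33.57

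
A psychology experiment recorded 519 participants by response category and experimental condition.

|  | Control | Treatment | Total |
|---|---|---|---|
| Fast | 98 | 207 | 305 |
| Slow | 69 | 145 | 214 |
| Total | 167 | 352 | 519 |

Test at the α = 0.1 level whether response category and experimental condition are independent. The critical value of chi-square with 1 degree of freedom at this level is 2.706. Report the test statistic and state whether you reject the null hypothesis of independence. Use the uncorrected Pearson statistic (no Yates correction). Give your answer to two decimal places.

Grand total N = 519.
Expected counts (row total × column total / N):
  Fast, Control: 305×167/519 = 98.141
  Fast, Treatment: 305×352/519 = 206.859
  Slow, Control: 214×167/519 = 68.859
  Slow, Treatment: 214×352/519 = 145.141
Contributions (O − E)²/E:
  (98 − 98.141)²/98.141 = 0.0002
  (207 − 206.859)²/206.859 = 0.0001
  (69 − 68.859)²/68.859 = 0.0003
  (145 − 145.141)²/145.141 = 0.0001
χ² = 0.0002 + 0.0001 + 0.0003 + 0.0001 = 0.00
df = (2−1)(2−1) = 1. Since 0.00 < 2.706, fail to reject the null hypothesis of independence at α = 0.1.

0.00; fail to reject H₀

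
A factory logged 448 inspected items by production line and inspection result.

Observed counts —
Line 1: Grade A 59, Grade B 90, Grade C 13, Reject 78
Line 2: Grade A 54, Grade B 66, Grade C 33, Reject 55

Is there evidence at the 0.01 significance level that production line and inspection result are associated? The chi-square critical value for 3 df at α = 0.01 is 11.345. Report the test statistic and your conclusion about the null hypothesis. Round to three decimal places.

Row totals: 240, 208. Column totals: 113, 156, 46, 133. Grand total N = 448.
Expected counts (row total × column total / N):
  Line 1, Grade A: 240×113/448 = 60.53571
  Line 1, Grade B: 240×156/448 = 83.57143
  Line 1, Grade C: 240×46/448 = 24.64286
  Line 1, Reject: 240×133/448 = 71.25000
  Line 2, Grade A: 208×113/448 = 52.46429
  Line 2, Grade B: 208×156/448 = 72.42857
  Line 2, Grade C: 208×46/448 = 21.35714
  Line 2, Reject: 208×133/448 = 61.75000
Contributions (O − E)²/E:
  (59 − 60.53571)²/60.53571 = 0.0390
  (90 − 83.57143)²/83.57143 = 0.4945
  (13 − 24.64286)²/24.64286 = 5.5008
  (78 − 71.25000)²/71.25000 = 0.6395
  (54 − 52.46429)²/52.46429 = 0.0450
  (66 − 72.42857)²/72.42857 = 0.5706
  (33 − 21.35714)²/21.35714 = 6.3471
  (55 − 61.75000)²/61.75000 = 0.7379
χ² = 0.0390 + 0.4945 + 5.5008 + 0.6395 + 0.0450 + 0.5706 + 6.3471 + 0.7379 = 14.374
df = (2−1)(4−1) = 3. Since 14.374 > 11.345, reject the null hypothesis of independence at α = 0.01.

14.374; reject H₀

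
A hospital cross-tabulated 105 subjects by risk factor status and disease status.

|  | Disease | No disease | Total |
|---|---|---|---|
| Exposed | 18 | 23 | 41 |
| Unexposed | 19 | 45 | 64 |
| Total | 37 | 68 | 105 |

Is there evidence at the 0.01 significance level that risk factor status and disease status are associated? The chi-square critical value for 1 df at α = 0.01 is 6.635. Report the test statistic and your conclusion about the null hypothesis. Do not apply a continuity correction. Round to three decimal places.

2.213; fail to reject H₀

Grand total N = 105.
Expected counts (row total × column total / N):
  Exposed, Disease: 41×37/105 = 14.4476
  Exposed, No disease: 41×68/105 = 26.5524
  Unexposed, Disease: 64×37/105 = 22.5524
  Unexposed, No disease: 64×68/105 = 41.4476
Contributions (O − E)²/E:
  (18 − 14.4476)²/14.4476 = 0.8735
  (23 − 26.5524)²/26.5524 = 0.4753
  (19 − 22.5524)²/22.5524 = 0.5596
  (45 − 41.4476)²/41.4476 = 0.3045
χ² = 0.8735 + 0.4753 + 0.5596 + 0.3045 = 2.213
df = (2−1)(2−1) = 1. Since 2.213 < 6.635, fail to reject the null hypothesis of independence at α = 0.01.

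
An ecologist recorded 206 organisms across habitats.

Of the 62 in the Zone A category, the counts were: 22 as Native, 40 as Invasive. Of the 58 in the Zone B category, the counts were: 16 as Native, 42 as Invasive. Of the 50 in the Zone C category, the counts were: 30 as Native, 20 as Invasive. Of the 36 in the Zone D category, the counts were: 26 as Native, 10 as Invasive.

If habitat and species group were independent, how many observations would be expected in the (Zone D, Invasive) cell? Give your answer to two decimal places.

19.57

Row total (Zone D) = 36; column total (Invasive) = 112; grand total N = 206.
Expected count = (row total × column total) / N = 36 × 112 / 206 = 19.57.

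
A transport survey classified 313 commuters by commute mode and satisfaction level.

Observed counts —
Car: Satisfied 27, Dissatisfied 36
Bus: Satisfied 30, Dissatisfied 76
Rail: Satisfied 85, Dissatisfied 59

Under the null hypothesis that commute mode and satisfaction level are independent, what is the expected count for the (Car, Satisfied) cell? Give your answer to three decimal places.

28.581

Row total (Car) = 63; column total (Satisfied) = 142; grand total N = 313.
Expected count = (row total × column total) / N = 63 × 142 / 313 = 28.581.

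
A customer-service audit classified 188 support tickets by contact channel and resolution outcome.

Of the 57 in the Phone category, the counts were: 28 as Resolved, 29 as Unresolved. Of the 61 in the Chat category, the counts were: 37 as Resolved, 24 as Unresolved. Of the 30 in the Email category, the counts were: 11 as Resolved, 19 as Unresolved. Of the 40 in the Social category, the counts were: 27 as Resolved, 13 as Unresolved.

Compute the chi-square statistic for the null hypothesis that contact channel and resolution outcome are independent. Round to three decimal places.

Row totals: 57, 61, 30, 40. Column totals: 103, 85. Grand total N = 188.
Expected counts (row total × column total / N):
  Phone, Resolved: 57×103/188 = 31.2287
  Phone, Unresolved: 57×85/188 = 25.7713
  Chat, Resolved: 61×103/188 = 33.4202
  Chat, Unresolved: 61×85/188 = 27.5798
  Email, Resolved: 30×103/188 = 16.4362
  Email, Unresolved: 30×85/188 = 13.5638
  Social, Resolved: 40×103/188 = 21.9149
  Social, Unresolved: 40×85/188 = 18.0851
Contributions (O − E)²/E:
  (28 − 31.2287)²/31.2287 = 0.3338
  (29 − 25.7713)²/25.7713 = 0.4045
  (37 − 33.4202)²/33.4202 = 0.3834
  (24 − 27.5798)²/27.5798 = 0.4647
  (11 − 16.4362)²/16.4362 = 1.7980
  (19 − 13.5638)²/13.5638 = 2.1788
  (27 − 21.9149)²/21.9149 = 1.1799
  (13 − 18.0851)²/18.0851 = 1.4298
χ² = 0.3338 + 0.4045 + 0.3834 + 0.4647 + 1.7980 + 2.1788 + 1.1799 + 1.4298 = 8.173

8.173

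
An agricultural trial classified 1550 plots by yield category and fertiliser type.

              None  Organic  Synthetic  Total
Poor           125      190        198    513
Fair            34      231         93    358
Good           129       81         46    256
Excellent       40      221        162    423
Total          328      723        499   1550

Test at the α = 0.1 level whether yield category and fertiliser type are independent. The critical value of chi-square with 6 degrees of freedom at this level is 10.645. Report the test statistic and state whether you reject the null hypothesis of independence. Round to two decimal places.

237.96; reject H₀

Grand total N = 1550.
Expected counts (row total × column total / N):
  Poor, None: 513×328/1550 = 108.5574
  Poor, Organic: 513×723/1550 = 239.2897
  Poor, Synthetic: 513×499/1550 = 165.1529
  Fair, None: 358×328/1550 = 75.7574
  Fair, Organic: 358×723/1550 = 166.9897
  Fair, Synthetic: 358×499/1550 = 115.2529
  Good, None: 256×328/1550 = 54.1729
  Good, Organic: 256×723/1550 = 119.4116
  Good, Synthetic: 256×499/1550 = 82.4155
  Excellent, None: 423×328/1550 = 89.5123
  Excellent, Organic: 423×723/1550 = 197.3090
  Excellent, Synthetic: 423×499/1550 = 136.1787
Contributions (O − E)²/E:
  (125 − 108.5574)²/108.5574 = 2.4905
  (190 − 239.2897)²/239.2897 = 10.1529
  (198 − 165.1529)²/165.1529 = 6.5329
  (34 − 75.7574)²/75.7574 = 23.0166
  (231 − 166.9897)²/166.9897 = 24.5364
  (93 − 115.2529)²/115.2529 = 4.2966
  (129 − 54.1729)²/54.1729 = 103.3560
  (81 − 119.4116)²/119.4116 = 12.3560
  (46 − 82.4155)²/82.4155 = 16.0903
  (40 − 89.5123)²/89.5123 = 27.3869
  (221 − 197.3090)²/197.3090 = 2.8446
  (162 − 136.1787)²/136.1787 = 4.8961
χ² = 2.4905 + 10.1529 + 6.5329 + 23.0166 + 24.5364 + 4.2966 + 103.3560 + 12.3560 + 16.0903 + 27.3869 + 2.8446 + 4.8961 = 237.96
df = (4−1)(3−1) = 6. Since 237.96 > 10.645, reject the null hypothesis of independence at α = 0.1.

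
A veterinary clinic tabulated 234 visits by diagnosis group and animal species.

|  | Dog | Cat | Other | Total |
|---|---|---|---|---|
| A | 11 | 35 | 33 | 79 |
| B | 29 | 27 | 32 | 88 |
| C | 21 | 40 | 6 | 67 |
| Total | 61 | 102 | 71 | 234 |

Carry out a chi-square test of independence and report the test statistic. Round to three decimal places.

28.702

Grand total N = 234.
Expected counts (row total × column total / N):
  A, Dog: 79×61/234 = 20.59402
  A, Cat: 79×102/234 = 34.43590
  A, Other: 79×71/234 = 23.97009
  B, Dog: 88×61/234 = 22.94017
  B, Cat: 88×102/234 = 38.35897
  B, Other: 88×71/234 = 26.70085
  C, Dog: 67×61/234 = 17.46581
  C, Cat: 67×102/234 = 29.20513
  C, Other: 67×71/234 = 20.32906
Contributions (O − E)²/E:
  (11 − 20.59402)²/20.59402 = 4.4695
  (35 − 34.43590)²/34.43590 = 0.0092
  (33 − 23.97009)²/23.97009 = 3.4017
  (29 − 22.94017)²/22.94017 = 1.6008
  (27 − 38.35897)²/38.35897 = 3.3637
  (32 − 26.70085)²/26.70085 = 1.0517
  (21 − 17.46581)²/17.46581 = 0.7151
  (40 − 29.20513)²/29.20513 = 3.9900
  (6 − 20.32906)²/20.32906 = 10.0999
χ² = 4.4695 + 0.0092 + 3.4017 + 1.6008 + 3.3637 + 1.0517 + 0.7151 + 3.9900 + 10.0999 = 28.702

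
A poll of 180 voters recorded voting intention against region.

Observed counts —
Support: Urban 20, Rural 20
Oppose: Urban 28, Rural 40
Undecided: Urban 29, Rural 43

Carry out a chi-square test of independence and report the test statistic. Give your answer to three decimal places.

1.107

Row totals: 40, 68, 72. Column totals: 77, 103. Grand total N = 180.
Expected counts (row total × column total / N):
  Support, Urban: 40×77/180 = 17.1111
  Support, Rural: 40×103/180 = 22.8889
  Oppose, Urban: 68×77/180 = 29.0889
  Oppose, Rural: 68×103/180 = 38.9111
  Undecided, Urban: 72×77/180 = 30.8000
  Undecided, Rural: 72×103/180 = 41.2000
Contributions (O − E)²/E:
  (20 − 17.1111)²/17.1111 = 0.4877
  (20 − 22.8889)²/22.8889 = 0.3646
  (28 − 29.0889)²/29.0889 = 0.0408
  (40 − 38.9111)²/38.9111 = 0.0305
  (29 − 30.8000)²/30.8000 = 0.1052
  (43 − 41.2000)²/41.2000 = 0.0786
χ² = 0.4877 + 0.3646 + 0.0408 + 0.0305 + 0.1052 + 0.0786 = 1.107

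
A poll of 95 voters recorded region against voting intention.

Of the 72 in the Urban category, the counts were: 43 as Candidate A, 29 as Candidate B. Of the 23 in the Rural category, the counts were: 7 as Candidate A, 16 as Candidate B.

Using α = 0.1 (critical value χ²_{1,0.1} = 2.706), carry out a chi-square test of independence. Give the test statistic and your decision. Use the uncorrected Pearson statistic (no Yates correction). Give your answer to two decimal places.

6.00; reject H₀

Row totals: 72, 23. Column totals: 50, 45. Grand total N = 95.
Expected counts (row total × column total / N):
  Urban, Candidate A: 72×50/95 = 37.895
  Urban, Candidate B: 72×45/95 = 34.105
  Rural, Candidate A: 23×50/95 = 12.105
  Rural, Candidate B: 23×45/95 = 10.895
Contributions (O − E)²/E:
  (43 − 37.895)²/37.895 = 0.6877
  (29 − 34.105)²/34.105 = 0.7641
  (7 − 12.105)²/12.105 = 2.1529
  (16 − 10.895)²/10.895 = 2.3920
χ² = 0.6877 + 0.7641 + 2.1529 + 2.3920 = 6.00
df = (2−1)(2−1) = 1. Since 6.00 > 2.706, reject the null hypothesis of independence at α = 0.1.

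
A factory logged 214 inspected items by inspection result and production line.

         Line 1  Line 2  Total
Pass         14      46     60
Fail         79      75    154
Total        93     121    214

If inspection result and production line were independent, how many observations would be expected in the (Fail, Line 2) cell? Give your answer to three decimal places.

Row total (Fail) = 154; column total (Line 2) = 121; grand total N = 214.
Expected count = (row total × column total) / N = 154 × 121 / 214 = 87.075.

87.075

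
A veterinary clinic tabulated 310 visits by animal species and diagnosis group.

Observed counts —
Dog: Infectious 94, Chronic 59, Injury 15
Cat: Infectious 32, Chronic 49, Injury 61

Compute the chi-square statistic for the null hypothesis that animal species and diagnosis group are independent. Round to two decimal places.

Row totals: 168, 142. Column totals: 126, 108, 76. Grand total N = 310.
Expected counts (row total × column total / N):
  Dog, Infectious: 168×126/310 = 68.284
  Dog, Chronic: 168×108/310 = 58.529
  Dog, Injury: 168×76/310 = 41.187
  Cat, Infectious: 142×126/310 = 57.716
  Cat, Chronic: 142×108/310 = 49.471
  Cat, Injury: 142×76/310 = 34.813
Contributions (O − E)²/E:
  (94 − 68.284)²/68.284 = 9.6847
  (59 − 58.529)²/58.529 = 0.0038
  (15 − 41.187)²/41.187 = 16.6499
  (32 − 57.716)²/57.716 = 11.4580
  (49 − 49.471)²/49.471 = 0.0045
  (61 − 34.813)²/34.813 = 19.6984
χ² = 9.6847 + 0.0038 + 16.6499 + 11.4580 + 0.0045 + 19.6984 = 57.50

57.50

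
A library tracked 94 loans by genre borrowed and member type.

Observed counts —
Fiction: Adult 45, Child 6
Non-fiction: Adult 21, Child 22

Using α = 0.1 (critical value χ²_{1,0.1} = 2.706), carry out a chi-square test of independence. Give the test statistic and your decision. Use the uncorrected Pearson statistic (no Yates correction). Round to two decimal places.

Row totals: 51, 43. Column totals: 66, 28. Grand total N = 94.
Expected counts (row total × column total / N):
  Fiction, Adult: 51×66/94 = 35.8085
  Fiction, Child: 51×28/94 = 15.1915
  Non-fiction, Adult: 43×66/94 = 30.1915
  Non-fiction, Child: 43×28/94 = 12.8085
Contributions (O − E)²/E:
  (45 − 35.8085)²/35.8085 = 2.3593
  (6 − 15.1915)²/15.1915 = 5.5612
  (21 − 30.1915)²/30.1915 = 2.7983
  (22 − 12.8085)²/12.8085 = 6.5959
χ² = 2.3593 + 5.5612 + 2.7983 + 6.5959 = 17.31
df = (2−1)(2−1) = 1. Since 17.31 > 2.706, reject the null hypothesis of independence at α = 0.1.

17.31; reject H₀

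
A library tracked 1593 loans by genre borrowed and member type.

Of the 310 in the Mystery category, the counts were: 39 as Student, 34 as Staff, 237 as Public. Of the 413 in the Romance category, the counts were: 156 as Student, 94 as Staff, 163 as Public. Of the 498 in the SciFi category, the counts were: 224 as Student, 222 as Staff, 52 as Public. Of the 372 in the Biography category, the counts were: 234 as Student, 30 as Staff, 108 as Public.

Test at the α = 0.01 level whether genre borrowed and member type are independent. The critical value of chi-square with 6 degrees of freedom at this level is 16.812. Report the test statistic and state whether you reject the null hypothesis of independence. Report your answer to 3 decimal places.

Row totals: 310, 413, 498, 372. Column totals: 653, 380, 560. Grand total N = 1593.
Expected counts (row total × column total / N):
  Mystery, Student: 310×653/1593 = 127.07470
  Mystery, Staff: 310×380/1593 = 73.94852
  Mystery, Public: 310×560/1593 = 108.97677
  Romance, Student: 413×653/1593 = 169.29630
  Romance, Staff: 413×380/1593 = 98.51852
  Romance, Public: 413×560/1593 = 145.18519
  SciFi, Student: 498×653/1593 = 204.13936
  SciFi, Staff: 498×380/1593 = 118.79473
  SciFi, Public: 498×560/1593 = 175.06591
  Biography, Student: 372×653/1593 = 152.48964
  Biography, Staff: 372×380/1593 = 88.73823
  Biography, Public: 372×560/1593 = 130.77213
Contributions (O − E)²/E:
  (39 − 127.07470)²/127.07470 = 61.0440
  (34 − 73.94852)²/73.94852 = 21.5810
  (237 − 108.97677)²/108.97677 = 150.3985
  (156 − 169.29630)²/169.29630 = 1.0443
  (94 − 98.51852)²/98.51852 = 0.2072
  (163 − 145.18519)²/145.18519 = 2.1859
  (224 − 204.13936)²/204.13936 = 1.9322
  (222 − 118.79473)²/118.79473 = 89.6616
  (52 − 175.06591)²/175.06591 = 86.5115
  (234 − 152.48964)²/152.48964 = 43.5698
  (30 − 88.73823)²/88.73823 = 38.8804
  (108 − 130.77213)²/130.77213 = 3.9654
χ² = 61.0440 + 21.5810 + 150.3985 + 1.0443 + 0.2072 + 2.1859 + 1.9322 + 89.6616 + 86.5115 + 43.5698 + 38.8804 + 3.9654 = 500.982
df = (4−1)(3−1) = 6. Since 500.982 > 16.812, reject the null hypothesis of independence at α = 0.01.

500.982; reject H₀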